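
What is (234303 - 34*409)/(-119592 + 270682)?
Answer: 220397/151090 ≈ 1.4587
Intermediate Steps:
(234303 - 34*409)/(-119592 + 270682) = (234303 - 13906)/151090 = 220397*(1/151090) = 220397/151090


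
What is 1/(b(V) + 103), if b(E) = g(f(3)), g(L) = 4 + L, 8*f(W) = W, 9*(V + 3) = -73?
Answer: 8/859 ≈ 0.0093132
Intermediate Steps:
V = -100/9 (V = -3 + (⅑)*(-73) = -3 - 73/9 = -100/9 ≈ -11.111)
f(W) = W/8
b(E) = 35/8 (b(E) = 4 + (⅛)*3 = 4 + 3/8 = 35/8)
1/(b(V) + 103) = 1/(35/8 + 103) = 1/(859/8) = 8/859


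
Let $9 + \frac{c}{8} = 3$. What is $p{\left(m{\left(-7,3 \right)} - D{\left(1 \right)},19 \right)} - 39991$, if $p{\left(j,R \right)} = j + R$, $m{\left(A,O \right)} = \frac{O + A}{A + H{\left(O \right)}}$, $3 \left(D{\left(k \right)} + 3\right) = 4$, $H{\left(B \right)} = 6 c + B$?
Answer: $- \frac{8753500}{219} \approx -39970.0$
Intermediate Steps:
$c = -48$ ($c = -72 + 8 \cdot 3 = -72 + 24 = -48$)
$H{\left(B \right)} = -288 + B$ ($H{\left(B \right)} = 6 \left(-48\right) + B = -288 + B$)
$D{\left(k \right)} = - \frac{5}{3}$ ($D{\left(k \right)} = -3 + \frac{1}{3} \cdot 4 = -3 + \frac{4}{3} = - \frac{5}{3}$)
$m{\left(A,O \right)} = \frac{A + O}{-288 + A + O}$ ($m{\left(A,O \right)} = \frac{O + A}{A + \left(-288 + O\right)} = \frac{A + O}{-288 + A + O}$)
$p{\left(j,R \right)} = R + j$
$p{\left(m{\left(-7,3 \right)} - D{\left(1 \right)},19 \right)} - 39991 = \left(19 + \left(\frac{-7 + 3}{-288 - 7 + 3} - - \frac{5}{3}\right)\right) - 39991 = \left(19 + \left(\frac{1}{-292} \left(-4\right) + \frac{5}{3}\right)\right) - 39991 = \left(19 + \left(\left(- \frac{1}{292}\right) \left(-4\right) + \frac{5}{3}\right)\right) - 39991 = \left(19 + \left(\frac{1}{73} + \frac{5}{3}\right)\right) - 39991 = \left(19 + \frac{368}{219}\right) - 39991 = \frac{4529}{219} - 39991 = - \frac{8753500}{219}$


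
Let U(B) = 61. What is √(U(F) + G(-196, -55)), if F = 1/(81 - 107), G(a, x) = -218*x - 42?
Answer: √12009 ≈ 109.59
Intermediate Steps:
G(a, x) = -42 - 218*x
F = -1/26 (F = 1/(-26) = -1/26 ≈ -0.038462)
√(U(F) + G(-196, -55)) = √(61 + (-42 - 218*(-55))) = √(61 + (-42 + 11990)) = √(61 + 11948) = √12009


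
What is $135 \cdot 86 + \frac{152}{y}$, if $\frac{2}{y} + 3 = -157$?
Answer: $-550$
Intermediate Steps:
$y = - \frac{1}{80}$ ($y = \frac{2}{-3 - 157} = \frac{2}{-160} = 2 \left(- \frac{1}{160}\right) = - \frac{1}{80} \approx -0.0125$)
$135 \cdot 86 + \frac{152}{y} = 135 \cdot 86 + \frac{152}{- \frac{1}{80}} = 11610 + 152 \left(-80\right) = 11610 - 12160 = -550$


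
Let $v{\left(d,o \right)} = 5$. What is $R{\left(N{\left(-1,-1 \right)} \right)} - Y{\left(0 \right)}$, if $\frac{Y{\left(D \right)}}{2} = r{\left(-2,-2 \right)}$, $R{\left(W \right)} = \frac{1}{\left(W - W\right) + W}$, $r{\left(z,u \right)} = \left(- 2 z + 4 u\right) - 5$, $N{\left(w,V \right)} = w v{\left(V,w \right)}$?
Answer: $\frac{89}{5} \approx 17.8$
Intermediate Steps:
$N{\left(w,V \right)} = 5 w$ ($N{\left(w,V \right)} = w 5 = 5 w$)
$r{\left(z,u \right)} = -5 - 2 z + 4 u$
$R{\left(W \right)} = \frac{1}{W}$ ($R{\left(W \right)} = \frac{1}{0 + W} = \frac{1}{W}$)
$Y{\left(D \right)} = -18$ ($Y{\left(D \right)} = 2 \left(-5 - -4 + 4 \left(-2\right)\right) = 2 \left(-5 + 4 - 8\right) = 2 \left(-9\right) = -18$)
$R{\left(N{\left(-1,-1 \right)} \right)} - Y{\left(0 \right)} = \frac{1}{5 \left(-1\right)} - -18 = \frac{1}{-5} + 18 = - \frac{1}{5} + 18 = \frac{89}{5}$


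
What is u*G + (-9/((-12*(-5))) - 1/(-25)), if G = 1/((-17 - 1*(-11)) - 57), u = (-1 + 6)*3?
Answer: -731/2100 ≈ -0.34810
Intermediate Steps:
u = 15 (u = 5*3 = 15)
G = -1/63 (G = 1/((-17 + 11) - 57) = 1/(-6 - 57) = 1/(-63) = -1/63 ≈ -0.015873)
u*G + (-9/((-12*(-5))) - 1/(-25)) = 15*(-1/63) + (-9/((-12*(-5))) - 1/(-25)) = -5/21 + (-9/60 - 1*(-1/25)) = -5/21 + (-9*1/60 + 1/25) = -5/21 + (-3/20 + 1/25) = -5/21 - 11/100 = -731/2100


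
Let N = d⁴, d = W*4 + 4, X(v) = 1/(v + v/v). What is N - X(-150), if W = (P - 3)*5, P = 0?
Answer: 1465339905/149 ≈ 9.8345e+6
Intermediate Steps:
W = -15 (W = (0 - 3)*5 = -3*5 = -15)
X(v) = 1/(1 + v) (X(v) = 1/(v + 1) = 1/(1 + v))
d = -56 (d = -15*4 + 4 = -60 + 4 = -56)
N = 9834496 (N = (-56)⁴ = 9834496)
N - X(-150) = 9834496 - 1/(1 - 150) = 9834496 - 1/(-149) = 9834496 - 1*(-1/149) = 9834496 + 1/149 = 1465339905/149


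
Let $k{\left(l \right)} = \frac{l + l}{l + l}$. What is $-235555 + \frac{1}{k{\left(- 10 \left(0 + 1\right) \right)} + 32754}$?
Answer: $- \frac{7715604024}{32755} \approx -2.3556 \cdot 10^{5}$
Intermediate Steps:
$k{\left(l \right)} = 1$ ($k{\left(l \right)} = \frac{2 l}{2 l} = 2 l \frac{1}{2 l} = 1$)
$-235555 + \frac{1}{k{\left(- 10 \left(0 + 1\right) \right)} + 32754} = -235555 + \frac{1}{1 + 32754} = -235555 + \frac{1}{32755} = - \frac{7715604024}{32755}$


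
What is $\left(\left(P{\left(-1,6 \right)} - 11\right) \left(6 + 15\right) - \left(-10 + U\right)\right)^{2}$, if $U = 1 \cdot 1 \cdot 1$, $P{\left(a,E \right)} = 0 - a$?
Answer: $40401$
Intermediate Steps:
$P{\left(a,E \right)} = - a$
$U = 1$ ($U = 1 \cdot 1 = 1$)
$\left(\left(P{\left(-1,6 \right)} - 11\right) \left(6 + 15\right) - \left(-10 + U\right)\right)^{2} = \left(\left(\left(-1\right) \left(-1\right) - 11\right) \left(6 + 15\right) + \left(10 - 1\right)\right)^{2} = \left(\left(1 - 11\right) 21 + \left(10 - 1\right)\right)^{2} = \left(\left(-10\right) 21 + 9\right)^{2} = \left(-210 + 9\right)^{2} = \left(-201\right)^{2} = 40401$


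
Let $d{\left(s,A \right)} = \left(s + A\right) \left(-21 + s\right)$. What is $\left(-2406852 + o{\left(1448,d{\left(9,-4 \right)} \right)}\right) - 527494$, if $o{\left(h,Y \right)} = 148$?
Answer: $-2934198$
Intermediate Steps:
$d{\left(s,A \right)} = \left(-21 + s\right) \left(A + s\right)$ ($d{\left(s,A \right)} = \left(A + s\right) \left(-21 + s\right) = \left(-21 + s\right) \left(A + s\right)$)
$\left(-2406852 + o{\left(1448,d{\left(9,-4 \right)} \right)}\right) - 527494 = \left(-2406852 + 148\right) - 527494 = -2406704 - 527494 = -2934198$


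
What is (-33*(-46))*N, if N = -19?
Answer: -28842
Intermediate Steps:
(-33*(-46))*N = -33*(-46)*(-19) = 1518*(-19) = -28842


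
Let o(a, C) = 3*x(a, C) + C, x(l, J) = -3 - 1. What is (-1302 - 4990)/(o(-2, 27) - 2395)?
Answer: 1573/595 ≈ 2.6437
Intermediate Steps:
x(l, J) = -4
o(a, C) = -12 + C (o(a, C) = 3*(-4) + C = -12 + C)
(-1302 - 4990)/(o(-2, 27) - 2395) = (-1302 - 4990)/((-12 + 27) - 2395) = -6292/(15 - 2395) = -6292/(-2380) = -6292*(-1/2380) = 1573/595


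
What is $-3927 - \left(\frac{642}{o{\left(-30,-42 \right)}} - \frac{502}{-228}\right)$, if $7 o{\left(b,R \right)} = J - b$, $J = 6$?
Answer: $- \frac{231080}{57} \approx -4054.0$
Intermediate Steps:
$o{\left(b,R \right)} = \frac{6}{7} - \frac{b}{7}$ ($o{\left(b,R \right)} = \frac{6 - b}{7} = \frac{6}{7} - \frac{b}{7}$)
$-3927 - \left(\frac{642}{o{\left(-30,-42 \right)}} - \frac{502}{-228}\right) = -3927 - \left(\frac{642}{\frac{6}{7} - - \frac{30}{7}} - \frac{502}{-228}\right) = -3927 - \left(\frac{642}{\frac{6}{7} + \frac{30}{7}} - - \frac{251}{114}\right) = -3927 - \left(\frac{642}{\frac{36}{7}} + \frac{251}{114}\right) = -3927 - \left(642 \cdot \frac{7}{36} + \frac{251}{114}\right) = -3927 - \left(\frac{749}{6} + \frac{251}{114}\right) = -3927 - \frac{7241}{57} = - \frac{231080}{57}$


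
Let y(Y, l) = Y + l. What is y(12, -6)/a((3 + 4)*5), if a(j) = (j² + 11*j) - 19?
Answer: 6/1591 ≈ 0.0037712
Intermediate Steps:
a(j) = -19 + j² + 11*j
y(12, -6)/a((3 + 4)*5) = (12 - 6)/(-19 + ((3 + 4)*5)² + 11*((3 + 4)*5)) = 6/(-19 + (7*5)² + 11*(7*5)) = 6/(-19 + 35² + 11*35) = 6/(-19 + 1225 + 385) = 6/1591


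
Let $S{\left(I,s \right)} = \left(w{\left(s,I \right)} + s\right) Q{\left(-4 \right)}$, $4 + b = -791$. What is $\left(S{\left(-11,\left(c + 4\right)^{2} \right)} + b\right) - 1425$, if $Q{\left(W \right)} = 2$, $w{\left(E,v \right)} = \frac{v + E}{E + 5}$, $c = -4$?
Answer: $- \frac{11122}{5} \approx -2224.4$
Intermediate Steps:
$b = -795$ ($b = -4 - 791 = -795$)
$w{\left(E,v \right)} = \frac{E + v}{5 + E}$
$S{\left(I,s \right)} = 2 s + \frac{2 \left(I + s\right)}{5 + s}$ ($S{\left(I,s \right)} = \left(\frac{s + I}{5 + s} + s\right) 2 = \left(\frac{I + s}{5 + s} + s\right) 2 = \left(s + \frac{I + s}{5 + s}\right) 2 = 2 s + \frac{2 \left(I + s\right)}{5 + s}$)
$\left(S{\left(-11,\left(c + 4\right)^{2} \right)} + b\right) - 1425 = \left(\frac{2 \left(-11 + \left(\left(-4 + 4\right)^{2}\right)^{2} + 6 \left(-4 + 4\right)^{2}\right)}{5 + \left(-4 + 4\right)^{2}} - 795\right) - 1425 = \left(\frac{2 \left(-11 + \left(0^{2}\right)^{2} + 6 \cdot 0^{2}\right)}{5 + 0^{2}} - 795\right) - 1425 = \left(\frac{2 \left(-11 + 0^{2} + 6 \cdot 0\right)}{5 + 0} - 795\right) - 1425 = \left(\frac{2 \left(-11 + 0 + 0\right)}{5} - 795\right) - 1425 = \left(2 \cdot \frac{1}{5} \left(-11\right) - 795\right) - 1425 = \left(- \frac{22}{5} - 795\right) - 1425 = - \frac{3997}{5} - 1425 = - \frac{11122}{5}$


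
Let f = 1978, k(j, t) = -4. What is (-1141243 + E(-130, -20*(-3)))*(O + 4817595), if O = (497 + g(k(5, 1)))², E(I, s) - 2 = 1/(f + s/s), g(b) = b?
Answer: -11429545130544072/1979 ≈ -5.7754e+12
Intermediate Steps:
E(I, s) = 3959/1979 (E(I, s) = 2 + 1/(1978 + s/s) = 2 + 1/(1978 + 1) = 2 + 1/1979 = 3959/1979)
O = 243049 (O = (497 - 4)² = 493² = 243049)
(-1141243 + E(-130, -20*(-3)))*(O + 4817595) = (-1141243 + 3959/1979)*(243049 + 4817595) = -2258515938/1979*5060644 = -11429545130544072/1979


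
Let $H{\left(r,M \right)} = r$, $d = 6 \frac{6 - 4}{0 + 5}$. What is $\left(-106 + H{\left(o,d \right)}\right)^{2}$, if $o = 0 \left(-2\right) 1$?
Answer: $11236$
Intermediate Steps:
$o = 0$ ($o = 0 \cdot 1 = 0$)
$d = \frac{12}{5}$ ($d = 6 \cdot \frac{2}{5} = \frac{12}{5} \approx 2.4$)
$\left(-106 + H{\left(o,d \right)}\right)^{2} = \left(-106 + 0\right)^{2} = \left(-106\right)^{2} = 11236$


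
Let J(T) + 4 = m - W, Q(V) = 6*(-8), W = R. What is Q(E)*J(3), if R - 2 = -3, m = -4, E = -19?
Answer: 336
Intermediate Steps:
R = -1 (R = 2 - 3 = -1)
W = -1
Q(V) = -48
J(T) = -7 (J(T) = -4 + (-4 - 1*(-1)) = -4 + (-4 + 1) = -4 - 3 = -7)
Q(E)*J(3) = -48*(-7) = 336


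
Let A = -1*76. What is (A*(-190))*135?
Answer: 1949400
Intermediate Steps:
A = -76
(A*(-190))*135 = -76*(-190)*135 = 14440*135 = 1949400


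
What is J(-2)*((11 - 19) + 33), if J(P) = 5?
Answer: 125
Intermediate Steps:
J(-2)*((11 - 19) + 33) = 5*((11 - 19) + 33) = 5*(-8 + 33) = 5*25 = 125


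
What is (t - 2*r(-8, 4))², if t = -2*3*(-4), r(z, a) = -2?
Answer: 784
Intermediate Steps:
t = 24 (t = -6*(-4) = 24)
(t - 2*r(-8, 4))² = (24 - 2*(-2))² = (24 + 4)² = 28² = 784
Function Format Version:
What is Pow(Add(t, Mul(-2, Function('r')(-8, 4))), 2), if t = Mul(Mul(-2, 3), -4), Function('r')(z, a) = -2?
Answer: 784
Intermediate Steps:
t = 24 (t = Mul(-6, -4) = 24)
Pow(Add(t, Mul(-2, Function('r')(-8, 4))), 2) = Pow(Add(24, Mul(-2, -2)), 2) = Pow(Add(24, 4), 2) = Pow(28, 2) = 784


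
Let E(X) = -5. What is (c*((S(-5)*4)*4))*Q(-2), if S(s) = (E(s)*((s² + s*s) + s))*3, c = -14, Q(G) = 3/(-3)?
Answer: -151200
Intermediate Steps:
Q(G) = -1 (Q(G) = 3*(-⅓) = -1)
S(s) = -30*s² - 15*s (S(s) = -5*((s² + s*s) + s)*3 = -5*((s² + s²) + s)*3 = -5*(2*s² + s)*3 = -5*(s + 2*s²)*3 = (-10*s² - 5*s)*3 = -30*s² - 15*s)
(c*((S(-5)*4)*4))*Q(-2) = -14*-15*(-5)*(1 + 2*(-5))*4*4*(-1) = -14*-15*(-5)*(1 - 10)*4*4*(-1) = -14*-15*(-5)*(-9)*4*4*(-1) = -14*(-675*4)*4*(-1) = -(-37800)*4*(-1) = -14*(-10800)*(-1) = 151200*(-1) = -151200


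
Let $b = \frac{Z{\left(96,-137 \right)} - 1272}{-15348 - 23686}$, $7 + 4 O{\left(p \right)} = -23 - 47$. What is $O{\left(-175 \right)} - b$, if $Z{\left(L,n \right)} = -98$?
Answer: $- \frac{1505549}{78068} \approx -19.285$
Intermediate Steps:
$O{\left(p \right)} = - \frac{77}{4}$ ($O{\left(p \right)} = - \frac{7}{4} + \frac{-23 - 47}{4} = - \frac{7}{4} + \frac{1}{4} \left(-70\right) = - \frac{7}{4} - \frac{35}{2} = - \frac{77}{4}$)
$b = \frac{685}{19517}$ ($b = \frac{-98 - 1272}{-15348 - 23686} = - \frac{1370}{-39034} = \left(-1370\right) \left(- \frac{1}{39034}\right) = \frac{685}{19517} \approx 0.035098$)
$O{\left(-175 \right)} - b = - \frac{77}{4} - \frac{685}{19517} = - \frac{1505549}{78068}$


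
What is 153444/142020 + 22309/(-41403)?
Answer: 88464382/163334835 ≈ 0.54161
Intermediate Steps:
153444/142020 + 22309/(-41403) = 153444*(1/142020) + 22309*(-1/41403) = 12787/11835 - 22309/41403 = 88464382/163334835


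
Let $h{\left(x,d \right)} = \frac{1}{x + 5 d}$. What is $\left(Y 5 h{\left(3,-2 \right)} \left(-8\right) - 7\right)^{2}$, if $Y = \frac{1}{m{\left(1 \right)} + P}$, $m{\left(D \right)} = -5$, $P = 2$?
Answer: $\frac{34969}{441} \approx 79.295$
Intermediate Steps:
$Y = - \frac{1}{3}$ ($Y = \frac{1}{-5 + 2} = \frac{1}{-3} = - \frac{1}{3} \approx -0.33333$)
$\left(Y 5 h{\left(3,-2 \right)} \left(-8\right) - 7\right)^{2} = \left(\frac{\left(- \frac{1}{3}\right) 5}{3 + 5 \left(-2\right)} \left(-8\right) - 7\right)^{2} = \left(- \frac{5}{3 \left(3 - 10\right)} \left(-8\right) - 7\right)^{2} = \left(- \frac{5}{3 \left(-7\right)} \left(-8\right) - 7\right)^{2} = \left(\left(- \frac{5}{3}\right) \left(- \frac{1}{7}\right) \left(-8\right) - 7\right)^{2} = \left(\frac{5}{21} \left(-8\right) - 7\right)^{2} = \left(- \frac{40}{21} - 7\right)^{2} = \left(- \frac{187}{21}\right)^{2} = \frac{34969}{441}$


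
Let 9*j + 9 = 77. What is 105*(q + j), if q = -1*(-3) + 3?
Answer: 4270/3 ≈ 1423.3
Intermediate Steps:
j = 68/9 (j = -1 + (⅑)*77 = -1 + 77/9 = 68/9 ≈ 7.5556)
q = 6 (q = 3 + 3 = 6)
105*(q + j) = 105*(6 + 68/9) = 105*(122/9) = 4270/3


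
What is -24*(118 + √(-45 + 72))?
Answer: -2832 - 72*√3 ≈ -2956.7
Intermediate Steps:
-24*(118 + √(-45 + 72)) = -24*(118 + √27) = -24*(118 + 3*√3) = -2832 - 72*√3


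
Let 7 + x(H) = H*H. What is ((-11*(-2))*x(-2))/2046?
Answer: -1/31 ≈ -0.032258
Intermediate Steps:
x(H) = -7 + H**2 (x(H) = -7 + H*H = -7 + H**2)
((-11*(-2))*x(-2))/2046 = ((-11*(-2))*(-7 + (-2)**2))/2046 = (22*(-7 + 4))*(1/2046) = (22*(-3))*(1/2046) = -66*1/2046 = -1/31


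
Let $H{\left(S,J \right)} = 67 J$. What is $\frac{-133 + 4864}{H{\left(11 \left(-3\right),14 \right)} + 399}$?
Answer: $\frac{4731}{1337} \approx 3.5385$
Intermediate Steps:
$\frac{-133 + 4864}{H{\left(11 \left(-3\right),14 \right)} + 399} = \frac{-133 + 4864}{67 \cdot 14 + 399} = \frac{4731}{938 + 399} = \frac{4731}{1337}$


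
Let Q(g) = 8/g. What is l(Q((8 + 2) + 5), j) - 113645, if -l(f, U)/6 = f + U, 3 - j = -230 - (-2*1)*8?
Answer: -574751/5 ≈ -1.1495e+5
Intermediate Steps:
j = 217 (j = 3 - (-230 - (-2*1)*8) = 3 - (-230 - (-2)*8) = 3 - (-230 - 1*(-16)) = 3 - (-230 + 16) = 3 - 1*(-214) = 3 + 214 = 217)
l(f, U) = -6*U - 6*f (l(f, U) = -6*(f + U) = -6*(U + f) = -6*U - 6*f)
l(Q((8 + 2) + 5), j) - 113645 = (-6*217 - 48/((8 + 2) + 5)) - 113645 = (-1302 - 48/(10 + 5)) - 113645 = (-1302 - 48/15) - 113645 = (-1302 - 6*8/15) - 113645 = (-1302 - 16/5) - 113645 = -6526/5 - 113645 = -574751/5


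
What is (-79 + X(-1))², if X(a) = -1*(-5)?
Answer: 5476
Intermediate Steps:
X(a) = 5
(-79 + X(-1))² = (-79 + 5)² = (-74)² = 5476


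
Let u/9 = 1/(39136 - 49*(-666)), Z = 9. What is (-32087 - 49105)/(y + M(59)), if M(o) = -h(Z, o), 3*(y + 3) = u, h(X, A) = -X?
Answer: -1942383280/143541 ≈ -13532.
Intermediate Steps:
u = 9/71770 (u = 9/(39136 - 49*(-666)) = 9/(39136 + 32634) = 9/71770 ≈ 0.00012540)
y = -215307/71770 (y = -3 + (⅓)*(9/71770) = -3 + 3/71770 = -215307/71770 ≈ -3.0000)
M(o) = 9 (M(o) = -(-1)*9 = -1*(-9) = 9)
(-32087 - 49105)/(y + M(59)) = (-32087 - 49105)/(-215307/71770 + 9) = -81192/430623/71770 = -81192*71770/430623 = -1942383280/143541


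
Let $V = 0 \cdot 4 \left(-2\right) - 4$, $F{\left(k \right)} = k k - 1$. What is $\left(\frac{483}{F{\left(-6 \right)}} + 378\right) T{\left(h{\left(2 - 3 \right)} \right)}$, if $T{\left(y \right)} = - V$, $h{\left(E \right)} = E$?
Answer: $\frac{7836}{5} \approx 1567.2$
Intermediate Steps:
$F{\left(k \right)} = -1 + k^{2}$ ($F{\left(k \right)} = k^{2} - 1 = -1 + k^{2}$)
$V = -4$ ($V = 0 \left(-2\right) - 4 = 0 - 4 = -4$)
$T{\left(y \right)} = 4$ ($T{\left(y \right)} = \left(-1\right) \left(-4\right) = 4$)
$\left(\frac{483}{F{\left(-6 \right)}} + 378\right) T{\left(h{\left(2 - 3 \right)} \right)} = \left(\frac{483}{-1 + \left(-6\right)^{2}} + 378\right) 4 = \left(\frac{483}{-1 + 36} + 378\right) 4 = \left(\frac{483}{35} + 378\right) 4 = \left(483 \cdot \frac{1}{35} + 378\right) 4 = \left(\frac{69}{5} + 378\right) 4 = \frac{1959}{5} \cdot 4 = \frac{7836}{5}$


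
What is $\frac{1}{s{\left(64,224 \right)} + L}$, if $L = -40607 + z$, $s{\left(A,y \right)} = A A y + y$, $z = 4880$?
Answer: $\frac{1}{882001} \approx 1.1338 \cdot 10^{-6}$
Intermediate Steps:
$s{\left(A,y \right)} = y + y A^{2}$ ($s{\left(A,y \right)} = A^{2} y + y = y A^{2} + y = y + y A^{2}$)
$L = -35727$ ($L = -40607 + 4880 = -35727$)
$\frac{1}{s{\left(64,224 \right)} + L} = \frac{1}{224 \left(1 + 64^{2}\right) - 35727} = \frac{1}{224 \left(1 + 4096\right) - 35727} = \frac{1}{224 \cdot 4097 - 35727} = \frac{1}{917728 - 35727} = \frac{1}{882001}$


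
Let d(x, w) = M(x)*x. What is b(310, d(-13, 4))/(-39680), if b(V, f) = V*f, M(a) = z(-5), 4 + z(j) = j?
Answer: -117/128 ≈ -0.91406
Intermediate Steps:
z(j) = -4 + j
M(a) = -9 (M(a) = -4 - 5 = -9)
d(x, w) = -9*x
b(310, d(-13, 4))/(-39680) = (310*(-9*(-13)))/(-39680) = (310*117)*(-1/39680) = 36270*(-1/39680) = -117/128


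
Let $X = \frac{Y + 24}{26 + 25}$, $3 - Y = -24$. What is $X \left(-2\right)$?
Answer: $-2$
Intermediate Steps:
$Y = 27$ ($Y = 3 - -24 = 3 + 24 = 27$)
$X = 1$ ($X = \frac{27 + 24}{26 + 25} = \frac{51}{51} = 51 \cdot \frac{1}{51} = 1$)
$X \left(-2\right) = 1 \left(-2\right) = -2$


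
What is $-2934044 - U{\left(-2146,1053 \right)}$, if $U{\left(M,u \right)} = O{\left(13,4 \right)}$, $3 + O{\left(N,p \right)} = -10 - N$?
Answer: $-2934018$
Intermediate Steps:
$O{\left(N,p \right)} = -13 - N$ ($O{\left(N,p \right)} = -3 - \left(10 + N\right) = -13 - N$)
$U{\left(M,u \right)} = -26$ ($U{\left(M,u \right)} = -13 - 13 = -26$)
$-2934044 - U{\left(-2146,1053 \right)} = -2934044 - -26 = -2934044 + 26 = -2934018$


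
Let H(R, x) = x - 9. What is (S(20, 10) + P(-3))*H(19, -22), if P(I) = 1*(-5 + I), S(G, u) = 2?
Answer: 186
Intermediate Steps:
H(R, x) = -9 + x
P(I) = -5 + I
(S(20, 10) + P(-3))*H(19, -22) = (2 + (-5 - 3))*(-9 - 22) = (2 - 8)*(-31) = -6*(-31) = 186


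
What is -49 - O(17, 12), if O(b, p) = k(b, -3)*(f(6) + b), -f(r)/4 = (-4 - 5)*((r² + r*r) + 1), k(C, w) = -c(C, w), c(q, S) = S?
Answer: -7984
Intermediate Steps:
k(C, w) = -w
f(r) = 36 + 72*r² (f(r) = -4*(-4 - 5)*((r² + r*r) + 1) = -(-36)*((r² + r²) + 1) = -(-36)*(2*r² + 1) = -(-36)*(1 + 2*r²) = -4*(-9 - 18*r²) = 36 + 72*r²)
O(b, p) = 7884 + 3*b (O(b, p) = (-1*(-3))*((36 + 72*6²) + b) = 3*((36 + 72*36) + b) = 3*((36 + 2592) + b) = 3*(2628 + b) = 7884 + 3*b)
-49 - O(17, 12) = -49 - (7884 + 3*17) = -49 - (7884 + 51) = -49 - 1*7935 = -49 - 7935 = -7984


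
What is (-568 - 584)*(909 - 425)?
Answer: -557568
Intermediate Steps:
(-568 - 584)*(909 - 425) = -1152*484 = -557568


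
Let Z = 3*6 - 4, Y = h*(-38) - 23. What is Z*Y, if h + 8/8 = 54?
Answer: -28518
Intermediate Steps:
h = 53 (h = -1 + 54 = 53)
Y = -2037 (Y = 53*(-38) - 23 = -2014 - 23 = -2037)
Z = 14 (Z = 18 - 4 = 14)
Z*Y = 14*(-2037) = -28518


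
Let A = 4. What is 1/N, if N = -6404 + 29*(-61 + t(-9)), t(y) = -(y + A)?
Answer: -1/8028 ≈ -0.00012456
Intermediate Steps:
t(y) = -4 - y (t(y) = -(y + 4) = -(4 + y) = -4 - y)
N = -8028 (N = -6404 + 29*(-61 + (-4 - 1*(-9))) = -6404 + 29*(-61 + (-4 + 9)) = -6404 + 29*(-61 + 5) = -6404 + 29*(-56) = -6404 - 1624 = -8028)
1/N = 1/(-8028) = -1/8028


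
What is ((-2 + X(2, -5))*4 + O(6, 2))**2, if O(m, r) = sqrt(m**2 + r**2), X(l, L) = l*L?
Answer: 2344 - 192*sqrt(10) ≈ 1736.8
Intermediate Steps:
X(l, L) = L*l
((-2 + X(2, -5))*4 + O(6, 2))**2 = ((-2 - 5*2)*4 + sqrt(6**2 + 2**2))**2 = ((-2 - 10)*4 + sqrt(36 + 4))**2 = (-12*4 + sqrt(40))**2 = (-48 + 2*sqrt(10))**2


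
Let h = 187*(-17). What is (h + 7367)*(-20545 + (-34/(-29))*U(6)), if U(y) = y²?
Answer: -2490105228/29 ≈ -8.5866e+7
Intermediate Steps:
h = -3179
(h + 7367)*(-20545 + (-34/(-29))*U(6)) = (-3179 + 7367)*(-20545 - 34/(-29)*6²) = 4188*(-20545 - 34*(-1/29)*36) = 4188*(-20545 + (34/29)*36) = 4188*(-20545 + 1224/29) = 4188*(-594581/29) = -2490105228/29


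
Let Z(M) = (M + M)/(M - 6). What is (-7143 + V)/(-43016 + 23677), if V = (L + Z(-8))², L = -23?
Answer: 326598/947611 ≈ 0.34465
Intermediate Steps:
Z(M) = 2*M/(-6 + M) (Z(M) = (2*M)/(-6 + M) = 2*M/(-6 + M))
V = 23409/49 (V = (-23 + 2*(-8)/(-6 - 8))² = (-23 + 2*(-8)/(-14))² = (-23 + 2*(-8)*(-1/14))² = (-23 + 8/7)² = (-153/7)² = 23409/49 ≈ 477.73)
(-7143 + V)/(-43016 + 23677) = (-7143 + 23409/49)/(-43016 + 23677) = -326598/49/(-19339) = -326598/49*(-1/19339) = 326598/947611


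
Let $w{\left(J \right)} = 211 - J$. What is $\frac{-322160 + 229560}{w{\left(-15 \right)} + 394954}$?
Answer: $- \frac{4630}{19759} \approx -0.23432$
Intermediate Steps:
$\frac{-322160 + 229560}{w{\left(-15 \right)} + 394954} = \frac{-322160 + 229560}{\left(211 - -15\right) + 394954} = - \frac{92600}{\left(211 + 15\right) + 394954} = - \frac{92600}{226 + 394954} = - \frac{92600}{395180} = \left(-92600\right) \frac{1}{395180} = - \frac{4630}{19759}$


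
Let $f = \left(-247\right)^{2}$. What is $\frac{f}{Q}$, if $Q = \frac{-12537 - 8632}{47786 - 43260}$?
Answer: $- \frac{276126734}{21169} \approx -13044.0$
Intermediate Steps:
$f = 61009$
$Q = - \frac{21169}{4526} \approx -4.6772$
$\frac{f}{Q} = \frac{61009}{- \frac{21169}{4526}} = 61009 \left(- \frac{4526}{21169}\right) = - \frac{276126734}{21169}$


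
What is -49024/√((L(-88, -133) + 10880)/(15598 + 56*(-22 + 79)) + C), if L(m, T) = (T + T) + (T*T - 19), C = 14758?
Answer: -12256*√81422678815/8666597 ≈ -403.53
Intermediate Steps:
L(m, T) = -19 + T² + 2*T (L(m, T) = 2*T + (T² - 19) = 2*T + (-19 + T²) = -19 + T² + 2*T)
-49024/√((L(-88, -133) + 10880)/(15598 + 56*(-22 + 79)) + C) = -49024/√(((-19 + (-133)² + 2*(-133)) + 10880)/(15598 + 56*(-22 + 79)) + 14758) = -49024/√(((-19 + 17689 - 266) + 10880)/(15598 + 56*57) + 14758) = -49024/√((17404 + 10880)/(15598 + 3192) + 14758) = -49024/√(28284/18790 + 14758) = -49024/√(28284*(1/18790) + 14758) = -49024/√(14142/9395 + 14758) = -49024*√81422678815/34666388 = -12256*√81422678815/8666597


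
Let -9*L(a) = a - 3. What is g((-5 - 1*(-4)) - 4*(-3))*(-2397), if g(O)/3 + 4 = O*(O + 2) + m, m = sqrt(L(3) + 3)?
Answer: -999549 - 7191*sqrt(3) ≈ -1.0120e+6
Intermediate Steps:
L(a) = 1/3 - a/9 (L(a) = -(a - 3)/9 = -(-3 + a)/9 = 1/3 - a/9)
m = sqrt(3) (m = sqrt((1/3 - 1/9*3) + 3) = sqrt((1/3 - 1/3) + 3) = sqrt(0 + 3) = sqrt(3) ≈ 1.7320)
g(O) = -12 + 3*sqrt(3) + 3*O*(2 + O) (g(O) = -12 + 3*(O*(O + 2) + sqrt(3)) = -12 + 3*(O*(2 + O) + sqrt(3)) = -12 + 3*(sqrt(3) + O*(2 + O)) = -12 + (3*sqrt(3) + 3*O*(2 + O)) = -12 + 3*sqrt(3) + 3*O*(2 + O))
g((-5 - 1*(-4)) - 4*(-3))*(-2397) = (-12 + 3*sqrt(3) + 3*((-5 - 1*(-4)) - 4*(-3))**2 + 6*((-5 - 1*(-4)) - 4*(-3)))*(-2397) = (-12 + 3*sqrt(3) + 3*((-5 + 4) + 12)**2 + 6*((-5 + 4) + 12))*(-2397) = (-12 + 3*sqrt(3) + 3*(-1 + 12)**2 + 6*(-1 + 12))*(-2397) = (-12 + 3*sqrt(3) + 3*11**2 + 6*11)*(-2397) = (-12 + 3*sqrt(3) + 3*121 + 66)*(-2397) = (-12 + 3*sqrt(3) + 363 + 66)*(-2397) = (417 + 3*sqrt(3))*(-2397) = -999549 - 7191*sqrt(3)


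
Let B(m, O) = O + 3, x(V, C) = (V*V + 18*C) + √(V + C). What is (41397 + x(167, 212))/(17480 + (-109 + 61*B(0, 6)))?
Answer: 36551/8960 + √379/17920 ≈ 4.0804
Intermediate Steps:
x(V, C) = V² + √(C + V) + 18*C (x(V, C) = (V² + 18*C) + √(C + V) = V² + √(C + V) + 18*C)
B(m, O) = 3 + O
(41397 + x(167, 212))/(17480 + (-109 + 61*B(0, 6))) = (41397 + (167² + √(212 + 167) + 18*212))/(17480 + (-109 + 61*(3 + 6))) = (41397 + (27889 + √379 + 3816))/(17480 + (-109 + 61*9)) = (41397 + (31705 + √379))/(17480 + (-109 + 549)) = (73102 + √379)/(17480 + 440) = (73102 + √379)/17920 = (73102 + √379)*(1/17920) = 36551/8960 + √379/17920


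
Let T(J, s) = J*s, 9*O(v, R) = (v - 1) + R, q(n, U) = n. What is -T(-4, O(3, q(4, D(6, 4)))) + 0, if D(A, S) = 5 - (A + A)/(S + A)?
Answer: 8/3 ≈ 2.6667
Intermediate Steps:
D(A, S) = 5 - 2*A/(A + S)
O(v, R) = -⅑ + R/9 + v/9 (O(v, R) = ((v - 1) + R)/9 = ((-1 + v) + R)/9 = (-1 + R + v)/9 = -⅑ + R/9 + v/9)
-T(-4, O(3, q(4, D(6, 4)))) + 0 = -(-4)*(-⅑ + (⅑)*4 + (⅑)*3) + 0 = -(-4)*(-⅑ + 4/9 + ⅓) + 0 = -(-4)*2/3 + 0 = -1*(-8/3) + 0 = 8/3 + 0 = 8/3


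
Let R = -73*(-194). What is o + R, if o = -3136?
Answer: 11026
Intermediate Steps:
R = 14162
o + R = -3136 + 14162 = 11026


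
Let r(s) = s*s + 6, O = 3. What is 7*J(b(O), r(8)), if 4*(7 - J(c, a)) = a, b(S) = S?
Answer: -147/2 ≈ -73.500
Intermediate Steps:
r(s) = 6 + s² (r(s) = s² + 6 = 6 + s²)
J(c, a) = 7 - a/4
7*J(b(O), r(8)) = 7*(7 - (6 + 8²)/4) = 7*(7 - (6 + 64)/4) = 7*(7 - ¼*70) = 7*(7 - 35/2) = 7*(-21/2) = -147/2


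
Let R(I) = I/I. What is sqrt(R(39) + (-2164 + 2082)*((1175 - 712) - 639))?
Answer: sqrt(14433) ≈ 120.14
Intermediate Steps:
R(I) = 1
sqrt(R(39) + (-2164 + 2082)*((1175 - 712) - 639)) = sqrt(1 + (-2164 + 2082)*((1175 - 712) - 639)) = sqrt(1 - 82*(463 - 639)) = sqrt(1 - 82*(-176)) = sqrt(1 + 14432) = sqrt(14433)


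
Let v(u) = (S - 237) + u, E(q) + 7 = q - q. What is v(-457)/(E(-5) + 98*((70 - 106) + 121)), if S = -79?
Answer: -773/8323 ≈ -0.092875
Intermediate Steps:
E(q) = -7 (E(q) = -7 + (q - q) = -7 + 0 = -7)
v(u) = -316 + u (v(u) = (-79 - 237) + u = -316 + u)
v(-457)/(E(-5) + 98*((70 - 106) + 121)) = (-316 - 457)/(-7 + 98*((70 - 106) + 121)) = -773/(-7 + 98*(-36 + 121)) = -773/(-7 + 98*85) = -773/(-7 + 8330) = -773/8323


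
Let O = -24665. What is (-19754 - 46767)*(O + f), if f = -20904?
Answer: 3031295449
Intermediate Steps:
(-19754 - 46767)*(O + f) = (-19754 - 46767)*(-24665 - 20904) = -66521*(-45569) = 3031295449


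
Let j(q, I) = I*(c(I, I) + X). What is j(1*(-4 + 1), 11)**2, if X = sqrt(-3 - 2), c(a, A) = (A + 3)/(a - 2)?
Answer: -25289/81 + 3388*I*sqrt(5)/9 ≈ -312.21 + 841.75*I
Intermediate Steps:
c(a, A) = (3 + A)/(-2 + a)
X = I*sqrt(5) (X = sqrt(-5) = I*sqrt(5) ≈ 2.2361*I)
j(q, I) = I*(I*sqrt(5) + (3 + I)/(-2 + I)) (j(q, I) = I*((3 + I)/(-2 + I) + I*sqrt(5)) = I*(I*sqrt(5) + (3 + I)/(-2 + I)))
j(1*(-4 + 1), 11)**2 = (11*(3 + 11 + I*sqrt(5)*(-2 + 11))/(-2 + 11))**2 = (11*(3 + 11 + I*sqrt(5)*9)/9)**2 = (11*(1/9)*(3 + 11 + 9*I*sqrt(5)))**2 = (11*(1/9)*(14 + 9*I*sqrt(5)))**2 = (154/9 + 11*I*sqrt(5))**2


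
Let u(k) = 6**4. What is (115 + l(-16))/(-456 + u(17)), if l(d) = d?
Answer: 33/280 ≈ 0.11786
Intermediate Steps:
u(k) = 1296
(115 + l(-16))/(-456 + u(17)) = (115 - 16)/(-456 + 1296) = 99/840 = 99*(1/840) = 33/280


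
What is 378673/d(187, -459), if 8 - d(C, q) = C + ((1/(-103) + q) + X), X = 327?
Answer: -39003319/4840 ≈ -8058.5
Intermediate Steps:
d(C, q) = -32856/103 - C - q (d(C, q) = 8 - (C + ((1/(-103) + q) + 327)) = 8 - (C + ((-1/103 + q) + 327)) = 8 - (C + (33680/103 + q)) = 8 - (33680/103 + C + q) = 8 + (-33680/103 - C - q) = -32856/103 - C - q)
378673/d(187, -459) = 378673/(-32856/103 - 1*187 - 1*(-459)) = 378673/(-32856/103 - 187 + 459) = 378673/(-4840/103) = 378673*(-103/4840) = -39003319/4840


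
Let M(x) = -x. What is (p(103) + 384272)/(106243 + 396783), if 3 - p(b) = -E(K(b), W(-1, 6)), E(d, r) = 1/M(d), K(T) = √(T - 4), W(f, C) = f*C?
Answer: 384275/503026 - √11/16599858 ≈ 0.76393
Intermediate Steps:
W(f, C) = C*f
K(T) = √(-4 + T)
E(d, r) = -1/d (E(d, r) = 1/(-d) = -1/d)
p(b) = 3 - 1/√(-4 + b) (p(b) = 3 - (-1)*(-1/(√(-4 + b))) = 3 - (-1)*(-1/√(-4 + b)) = 3 - 1/√(-4 + b))
(p(103) + 384272)/(106243 + 396783) = ((3 - 1/√(-4 + 103)) + 384272)/(106243 + 396783) = ((3 - 1/√99) + 384272)/503026 = ((3 - √11/33) + 384272)*(1/503026) = (384275 - √11/33)*(1/503026) = 384275/503026 - √11/16599858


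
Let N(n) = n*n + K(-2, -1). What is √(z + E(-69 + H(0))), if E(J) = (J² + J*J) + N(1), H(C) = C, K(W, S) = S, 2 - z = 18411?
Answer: I*√8887 ≈ 94.271*I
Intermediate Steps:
z = -18409 (z = 2 - 1*18411 = 2 - 18411 = -18409)
N(n) = -1 + n² (N(n) = n*n - 1 = n² - 1 = -1 + n²)
E(J) = 2*J² (E(J) = (J² + J*J) + (-1 + 1²) = (J² + J²) + (-1 + 1) = 2*J² + 0 = 2*J²)
√(z + E(-69 + H(0))) = √(-18409 + 2*(-69 + 0)²) = √(-18409 + 2*(-69)²) = √(-18409 + 2*4761) = √(-18409 + 9522) = √(-8887) = I*√8887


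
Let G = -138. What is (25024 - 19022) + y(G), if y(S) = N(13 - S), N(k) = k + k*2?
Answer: 6455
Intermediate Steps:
N(k) = 3*k (N(k) = k + 2*k = 3*k)
y(S) = 39 - 3*S (y(S) = 3*(13 - S) = 39 - 3*S)
(25024 - 19022) + y(G) = (25024 - 19022) + (39 - 3*(-138)) = 6002 + (39 + 414) = 6002 + 453 = 6455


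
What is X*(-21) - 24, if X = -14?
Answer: 270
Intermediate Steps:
X*(-21) - 24 = -14*(-21) - 24 = 294 - 24 = 270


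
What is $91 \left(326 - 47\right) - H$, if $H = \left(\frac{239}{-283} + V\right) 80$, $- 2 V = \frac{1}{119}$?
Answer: $\frac{857311953}{33677} \approx 25457.0$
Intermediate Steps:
$V = - \frac{1}{238}$ ($V = - \frac{1}{2 \cdot 119} = \left(- \frac{1}{2}\right) \frac{1}{119} = - \frac{1}{238} \approx -0.0042017$)
$H = - \frac{2286600}{33677}$ ($H = \left(\frac{239}{-283} - \frac{1}{238}\right) 80 = \left(239 \left(- \frac{1}{283}\right) - \frac{1}{238}\right) 80 = \left(- \frac{239}{283} - \frac{1}{238}\right) 80 = \left(- \frac{57165}{67354}\right) 80 = - \frac{2286600}{33677} \approx -67.898$)
$91 \left(326 - 47\right) - H = 91 \left(326 - 47\right) - - \frac{2286600}{33677} = 91 \cdot 279 + \frac{2286600}{33677} = 25389 + \frac{2286600}{33677} = \frac{857311953}{33677}$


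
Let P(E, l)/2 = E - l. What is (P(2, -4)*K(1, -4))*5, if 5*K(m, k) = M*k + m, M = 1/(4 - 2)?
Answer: -12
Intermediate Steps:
M = ½ (M = 1/2 = ½ ≈ 0.50000)
P(E, l) = -2*l + 2*E (P(E, l) = 2*(E - l) = -2*l + 2*E)
K(m, k) = m/5 + k/10 (K(m, k) = (k/2 + m)/5 = (m + k/2)/5 = m/5 + k/10)
(P(2, -4)*K(1, -4))*5 = ((-2*(-4) + 2*2)*((⅕)*1 + (⅒)*(-4)))*5 = ((8 + 4)*(⅕ - ⅖))*5 = (12*(-⅕))*5 = -12/5*5 = -12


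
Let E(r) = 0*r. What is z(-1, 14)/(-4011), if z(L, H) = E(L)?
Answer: 0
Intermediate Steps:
E(r) = 0
z(L, H) = 0
z(-1, 14)/(-4011) = 0/(-4011) = 0*(-1/4011) = 0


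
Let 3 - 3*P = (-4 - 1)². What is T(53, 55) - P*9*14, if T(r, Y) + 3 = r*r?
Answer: 3730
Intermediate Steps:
T(r, Y) = -3 + r² (T(r, Y) = -3 + r*r = -3 + r²)
P = -22/3 (P = 1 - (-4 - 1)²/3 = 1 - ⅓*(-5)² = 1 - ⅓*25 = 1 - 25/3 = -22/3 ≈ -7.3333)
T(53, 55) - P*9*14 = (-3 + 53²) - (-22/3*9)*14 = (-3 + 2809) - (-66)*14 = 2806 - 1*(-924) = 2806 + 924 = 3730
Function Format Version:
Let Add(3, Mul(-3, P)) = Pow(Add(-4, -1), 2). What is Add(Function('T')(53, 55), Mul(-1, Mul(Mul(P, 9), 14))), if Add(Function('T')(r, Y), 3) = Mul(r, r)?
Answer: 3730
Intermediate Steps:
Function('T')(r, Y) = Add(-3, Pow(r, 2)) (Function('T')(r, Y) = Add(-3, Mul(r, r)) = Add(-3, Pow(r, 2)))
P = Rational(-22, 3) (P = Add(1, Mul(Rational(-1, 3), Pow(Add(-4, -1), 2))) = Add(1, Mul(Rational(-1, 3), Pow(-5, 2))) = Add(1, Mul(Rational(-1, 3), 25)) = Add(1, Rational(-25, 3)) = Rational(-22, 3) ≈ -7.3333)
Add(Function('T')(53, 55), Mul(-1, Mul(Mul(P, 9), 14))) = Add(Add(-3, Pow(53, 2)), Mul(-1, Mul(Mul(Rational(-22, 3), 9), 14))) = Add(Add(-3, 2809), Mul(-1, Mul(-66, 14))) = Add(2806, Mul(-1, -924)) = Add(2806, 924) = 3730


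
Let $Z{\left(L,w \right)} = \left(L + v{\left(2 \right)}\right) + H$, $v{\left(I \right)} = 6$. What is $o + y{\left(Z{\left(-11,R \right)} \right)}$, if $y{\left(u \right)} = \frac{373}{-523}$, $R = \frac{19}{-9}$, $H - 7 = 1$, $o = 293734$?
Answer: $\frac{153622509}{523} \approx 2.9373 \cdot 10^{5}$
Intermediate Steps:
$H = 8$ ($H = 7 + 1 = 8$)
$R = - \frac{19}{9}$ ($R = 19 \left(- \frac{1}{9}\right) = - \frac{19}{9} \approx -2.1111$)
$Z{\left(L,w \right)} = 14 + L$ ($Z{\left(L,w \right)} = \left(L + 6\right) + 8 = \left(6 + L\right) + 8 = 14 + L$)
$y{\left(u \right)} = - \frac{373}{523}$ ($y{\left(u \right)} = 373 \left(- \frac{1}{523}\right) = - \frac{373}{523}$)
$o + y{\left(Z{\left(-11,R \right)} \right)} = 293734 - \frac{373}{523} = \frac{153622509}{523}$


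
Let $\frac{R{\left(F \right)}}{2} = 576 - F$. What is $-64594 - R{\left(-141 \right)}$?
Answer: $-66028$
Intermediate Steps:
$R{\left(F \right)} = 1152 - 2 F$ ($R{\left(F \right)} = 2 \left(576 - F\right) = 1152 - 2 F$)
$-64594 - R{\left(-141 \right)} = -64594 - \left(1152 - -282\right) = -64594 - \left(1152 + 282\right) = -64594 - 1434 = -66028$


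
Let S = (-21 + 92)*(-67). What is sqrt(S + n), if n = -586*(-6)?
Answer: I*sqrt(1241) ≈ 35.228*I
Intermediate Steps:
n = 3516
S = -4757 (S = 71*(-67) = -4757)
sqrt(S + n) = sqrt(-4757 + 3516) = sqrt(-1241) = I*sqrt(1241)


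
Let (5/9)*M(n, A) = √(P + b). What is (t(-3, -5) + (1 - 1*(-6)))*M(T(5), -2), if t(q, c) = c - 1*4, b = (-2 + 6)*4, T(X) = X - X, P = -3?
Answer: -18*√13/5 ≈ -12.980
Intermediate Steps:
T(X) = 0
b = 16 (b = 4*4 = 16)
t(q, c) = -4 + c (t(q, c) = c - 4 = -4 + c)
M(n, A) = 9*√13/5 (M(n, A) = 9*√(-3 + 16)/5 = 9*√13/5)
(t(-3, -5) + (1 - 1*(-6)))*M(T(5), -2) = ((-4 - 5) + (1 - 1*(-6)))*(9*√13/5) = (-9 + (1 + 6))*(9*√13/5) = (-9 + 7)*(9*√13/5) = -18*√13/5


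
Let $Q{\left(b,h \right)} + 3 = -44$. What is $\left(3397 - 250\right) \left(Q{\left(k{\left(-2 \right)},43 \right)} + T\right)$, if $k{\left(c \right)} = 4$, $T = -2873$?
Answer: $-9189240$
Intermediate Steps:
$Q{\left(b,h \right)} = -47$ ($Q{\left(b,h \right)} = -3 - 44 = -47$)
$\left(3397 - 250\right) \left(Q{\left(k{\left(-2 \right)},43 \right)} + T\right) = \left(3397 - 250\right) \left(-47 - 2873\right) = 3147 \left(-2920\right) = -9189240$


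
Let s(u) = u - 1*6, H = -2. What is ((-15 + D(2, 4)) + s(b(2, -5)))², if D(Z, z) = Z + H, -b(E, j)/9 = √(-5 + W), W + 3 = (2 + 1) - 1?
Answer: -45 + 378*I*√6 ≈ -45.0 + 925.91*I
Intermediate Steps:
W = -1 (W = -3 + ((2 + 1) - 1) = -3 + (3 - 1) = -3 + 2 = -1)
b(E, j) = -9*I*√6 (b(E, j) = -9*√(-5 - 1) = -9*I*√6)
s(u) = -6 + u (s(u) = u - 6 = -6 + u)
D(Z, z) = -2 + Z (D(Z, z) = Z - 2 = -2 + Z)
((-15 + D(2, 4)) + s(b(2, -5)))² = ((-15 + (-2 + 2)) + (-6 - 9*I*√6))² = ((-15 + 0) + (-6 - 9*I*√6))² = (-15 + (-6 - 9*I*√6))² = (-21 - 9*I*√6)²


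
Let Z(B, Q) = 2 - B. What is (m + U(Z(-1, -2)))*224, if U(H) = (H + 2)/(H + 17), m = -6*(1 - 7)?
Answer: 8120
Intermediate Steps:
m = 36 (m = -6*(-6) = 36)
U(H) = (2 + H)/(17 + H)
(m + U(Z(-1, -2)))*224 = (36 + (2 + (2 - 1*(-1)))/(17 + (2 - 1*(-1))))*224 = (36 + (2 + (2 + 1))/(17 + (2 + 1)))*224 = (36 + (2 + 3)/(17 + 3))*224 = (36 + 5/20)*224 = (36 + (1/20)*5)*224 = (36 + ¼)*224 = (145/4)*224 = 8120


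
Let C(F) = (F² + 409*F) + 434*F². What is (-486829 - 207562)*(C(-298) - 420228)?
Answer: -26447707483330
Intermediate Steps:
C(F) = 409*F + 435*F²
(-486829 - 207562)*(C(-298) - 420228) = (-486829 - 207562)*(-298*(409 + 435*(-298)) - 420228) = -694391*(-298*(409 - 129630) - 420228) = -694391*(-298*(-129221) - 420228) = -694391*(38507858 - 420228) = -694391*38087630 = -26447707483330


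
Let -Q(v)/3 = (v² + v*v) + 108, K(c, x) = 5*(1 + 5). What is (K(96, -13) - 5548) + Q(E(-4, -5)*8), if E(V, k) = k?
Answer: -15442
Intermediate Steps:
K(c, x) = 30 (K(c, x) = 5*6 = 30)
Q(v) = -324 - 6*v² (Q(v) = -3*((v² + v*v) + 108) = -3*((v² + v²) + 108) = -3*(2*v² + 108) = -3*(108 + 2*v²) = -324 - 6*v²)
(K(96, -13) - 5548) + Q(E(-4, -5)*8) = (30 - 5548) + (-324 - 6*(-5*8)²) = -5518 + (-324 - 6*(-40)²) = -5518 + (-324 - 6*1600) = -5518 + (-324 - 9600) = -5518 - 9924 = -15442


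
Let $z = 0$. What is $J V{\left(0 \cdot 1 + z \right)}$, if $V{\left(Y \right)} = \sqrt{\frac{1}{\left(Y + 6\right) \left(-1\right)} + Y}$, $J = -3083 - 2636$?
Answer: $- \frac{5719 i \sqrt{6}}{6} \approx - 2334.8 i$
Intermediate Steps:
$J = -5719$
$V{\left(Y \right)} = \sqrt{Y - \frac{1}{6 + Y}}$ ($V{\left(Y \right)} = \sqrt{\frac{1}{6 + Y} \left(-1\right) + Y} = \sqrt{- \frac{1}{6 + Y} + Y} = \sqrt{Y - \frac{1}{6 + Y}}$)
$J V{\left(0 \cdot 1 + z \right)} = - 5719 \sqrt{\frac{-1 + \left(0 \cdot 1 + 0\right) \left(6 + \left(0 \cdot 1 + 0\right)\right)}{6 + \left(0 \cdot 1 + 0\right)}} = - 5719 \sqrt{\frac{-1 + \left(0 + 0\right) \left(6 + \left(0 + 0\right)\right)}{6 + \left(0 + 0\right)}} = - 5719 \sqrt{\frac{-1 + 0 \left(6 + 0\right)}{6 + 0}} = - 5719 \sqrt{\frac{-1 + 0 \cdot 6}{6}} = - 5719 \sqrt{\frac{-1 + 0}{6}} = - 5719 \sqrt{\frac{1}{6} \left(-1\right)} = - 5719 \sqrt{- \frac{1}{6}} = - 5719 \frac{i \sqrt{6}}{6} = - \frac{5719 i \sqrt{6}}{6}$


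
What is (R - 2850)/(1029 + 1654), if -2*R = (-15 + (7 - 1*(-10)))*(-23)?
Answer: -2827/2683 ≈ -1.0537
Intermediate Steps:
R = 23 (R = -(-15 + (7 - 1*(-10)))*(-23)/2 = -(-15 + (7 + 10))*(-23)/2 = -(-15 + 17)*(-23)/2 = -(-23) = -1/2*(-46) = 23)
(R - 2850)/(1029 + 1654) = (23 - 2850)/(1029 + 1654) = -2827/2683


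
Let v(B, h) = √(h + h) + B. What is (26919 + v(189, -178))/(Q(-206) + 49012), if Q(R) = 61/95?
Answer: 858420/1552067 + 190*I*√89/4656201 ≈ 0.55308 + 0.00038496*I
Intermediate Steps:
Q(R) = 61/95 (Q(R) = 61*(1/95) = 61/95)
v(B, h) = B + √2*√h (v(B, h) = √(2*h) + B = √2*√h + B = B + √2*√h)
(26919 + v(189, -178))/(Q(-206) + 49012) = (26919 + (189 + √2*√(-178)))/(61/95 + 49012) = (26919 + (189 + √2*(I*√178)))/(4656201/95) = (26919 + (189 + 2*I*√89))*(95/4656201) = (27108 + 2*I*√89)*(95/4656201) = 858420/1552067 + 190*I*√89/4656201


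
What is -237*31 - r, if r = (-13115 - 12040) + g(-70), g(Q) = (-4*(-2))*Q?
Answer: 18368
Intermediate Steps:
g(Q) = 8*Q
r = -25715 (r = (-13115 - 12040) + 8*(-70) = -25155 - 560 = -25715)
-237*31 - r = -237*31 - 1*(-25715) = -7347 + 25715 = 18368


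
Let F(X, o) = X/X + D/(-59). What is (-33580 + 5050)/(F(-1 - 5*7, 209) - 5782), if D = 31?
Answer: 168327/34111 ≈ 4.9347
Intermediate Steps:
F(X, o) = 28/59 (F(X, o) = X/X + 31/(-59) = 1 + 31*(-1/59) = 1 - 31/59 = 28/59)
(-33580 + 5050)/(F(-1 - 5*7, 209) - 5782) = (-33580 + 5050)/(28/59 - 5782) = -28530/(-341110/59) = -28530*(-59/341110) = 168327/34111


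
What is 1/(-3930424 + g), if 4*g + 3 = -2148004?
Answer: -4/17869703 ≈ -2.2384e-7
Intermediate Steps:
g = -2148007/4 (g = -¾ + (¼)*(-2148004) = -¾ - 537001 = -2148007/4 ≈ -5.3700e+5)
1/(-3930424 + g) = 1/(-3930424 - 2148007/4) = 1/(-17869703/4) = -4/17869703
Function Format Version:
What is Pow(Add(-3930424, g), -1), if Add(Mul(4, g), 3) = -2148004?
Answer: Rational(-4, 17869703) ≈ -2.2384e-7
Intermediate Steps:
g = Rational(-2148007, 4) (g = Add(Rational(-3, 4), Mul(Rational(1, 4), -2148004)) = Add(Rational(-3, 4), -537001) = Rational(-2148007, 4) ≈ -5.3700e+5)
Pow(Add(-3930424, g), -1) = Pow(Add(-3930424, Rational(-2148007, 4)), -1) = Pow(Rational(-17869703, 4), -1) = Rational(-4, 17869703)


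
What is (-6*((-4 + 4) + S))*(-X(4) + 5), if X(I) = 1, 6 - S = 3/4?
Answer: -126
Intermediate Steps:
S = 21/4 (S = 6 - 3/4 = 6 - 1*¾ = 6 - ¾ = 21/4 ≈ 5.2500)
(-6*((-4 + 4) + S))*(-X(4) + 5) = (-6*((-4 + 4) + 21/4))*(-1*1 + 5) = (-6*(0 + 21/4))*(-1 + 5) = -6*21/4*4 = -63/2*4 = -126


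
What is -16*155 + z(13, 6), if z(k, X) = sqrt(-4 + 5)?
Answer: -2479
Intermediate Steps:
z(k, X) = 1 (z(k, X) = sqrt(1) = 1)
-16*155 + z(13, 6) = -16*155 + 1 = -2480 + 1 = -2479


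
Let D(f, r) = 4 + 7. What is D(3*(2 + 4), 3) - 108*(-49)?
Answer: 5303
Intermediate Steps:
D(f, r) = 11
D(3*(2 + 4), 3) - 108*(-49) = 11 - 108*(-49) = 11 + 5292 = 5303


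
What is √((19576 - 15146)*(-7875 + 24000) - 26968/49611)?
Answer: √175816410213574302/49611 ≈ 8451.8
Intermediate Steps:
√((19576 - 15146)*(-7875 + 24000) - 26968/49611) = √(4430*16125 - 26968*1/49611) = √(71433750 - 26968/49611) = √(3543899744282/49611) = √175816410213574302/49611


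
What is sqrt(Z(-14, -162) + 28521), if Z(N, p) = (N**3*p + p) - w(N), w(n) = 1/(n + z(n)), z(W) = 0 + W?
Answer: sqrt(92685859)/14 ≈ 687.67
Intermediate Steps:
z(W) = W
w(n) = 1/(2*n) (w(n) = 1/(n + n) = 1/(2*n))
Z(N, p) = p - 1/(2*N) + p*N**3 (Z(N, p) = (N**3*p + p) - 1/(2*N) = (p*N**3 + p) - 1/(2*N) = (p + p*N**3) - 1/(2*N) = p - 1/(2*N) + p*N**3)
sqrt(Z(-14, -162) + 28521) = sqrt((-162 - 1/2/(-14) - 162*(-14)**3) + 28521) = sqrt((-162 - 1/2*(-1/14) - 162*(-2744)) + 28521) = sqrt((-162 + 1/28 + 444528) + 28521) = sqrt(12442249/28 + 28521) = sqrt(13240837/28) = sqrt(92685859)/14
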